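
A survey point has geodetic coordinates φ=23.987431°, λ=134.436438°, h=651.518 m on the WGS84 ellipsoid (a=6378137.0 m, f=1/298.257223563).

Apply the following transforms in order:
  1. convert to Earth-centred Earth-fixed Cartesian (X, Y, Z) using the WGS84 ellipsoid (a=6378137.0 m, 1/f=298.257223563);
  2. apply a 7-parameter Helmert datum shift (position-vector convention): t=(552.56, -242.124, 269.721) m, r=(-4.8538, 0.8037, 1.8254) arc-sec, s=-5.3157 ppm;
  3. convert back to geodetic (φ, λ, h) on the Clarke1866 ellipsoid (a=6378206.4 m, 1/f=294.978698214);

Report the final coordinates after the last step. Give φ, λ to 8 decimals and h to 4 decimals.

φ=23.99249321°, λ=134.43424608°, h=185.4975 m

start: φ=23.987431°, λ=134.436438°, h=651.518 m
→ ECEF (a=6378137.000, f=1/298.257223563): X=-4082461.6239, Y=4163572.3322, Z=2577276.4617
→ Helmert 7p (PV): X=-4081914.1671, Y=4163332.5950, Z=2577450.4135
→ geod (Bowring, a=6378206.400): φ=23.99249321°, λ=134.43424608°, h=185.4975 m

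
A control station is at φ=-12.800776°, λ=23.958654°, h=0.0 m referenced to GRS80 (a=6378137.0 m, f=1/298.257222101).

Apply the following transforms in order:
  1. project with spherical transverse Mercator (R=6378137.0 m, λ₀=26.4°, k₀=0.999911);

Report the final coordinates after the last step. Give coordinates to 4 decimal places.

E=-265063.6863 m, N=-1426100.7782 m

start: φ=-12.800776°, λ=23.958654°, h=0.000 m
→ tm (R=6378137.0, λ₀=26.4°): E=-265063.6863, N=-1426100.7782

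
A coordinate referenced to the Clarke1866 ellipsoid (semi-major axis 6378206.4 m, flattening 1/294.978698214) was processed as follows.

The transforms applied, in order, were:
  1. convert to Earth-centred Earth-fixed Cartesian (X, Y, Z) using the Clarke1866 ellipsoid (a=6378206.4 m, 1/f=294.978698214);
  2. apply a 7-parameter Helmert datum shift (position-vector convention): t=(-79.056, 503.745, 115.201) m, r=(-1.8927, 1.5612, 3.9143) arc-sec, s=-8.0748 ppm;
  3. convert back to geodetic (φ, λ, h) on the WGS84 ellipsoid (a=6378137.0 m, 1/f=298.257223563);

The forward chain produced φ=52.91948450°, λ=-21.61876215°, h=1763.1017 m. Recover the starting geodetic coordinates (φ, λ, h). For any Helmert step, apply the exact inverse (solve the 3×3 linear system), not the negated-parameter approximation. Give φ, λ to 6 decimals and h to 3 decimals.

φ=52.919269°, λ=-21.627229°, h=1960.746 m

start: φ=52.919484°, λ=-21.618762°, h=1763.102 m
→ ECEF (a=6378137.000, f=1/298.257223563): X=3583725.7635, Y=-1420255.0749, Z=5066552.6720
→ Helmert⁻¹: X=3583768.4462, Y=-1420884.7922, Z=5066492.4689
→ geod (Bowring, a=6378206.400): φ=52.91926900°, λ=-21.62722900°, h=1960.7460 m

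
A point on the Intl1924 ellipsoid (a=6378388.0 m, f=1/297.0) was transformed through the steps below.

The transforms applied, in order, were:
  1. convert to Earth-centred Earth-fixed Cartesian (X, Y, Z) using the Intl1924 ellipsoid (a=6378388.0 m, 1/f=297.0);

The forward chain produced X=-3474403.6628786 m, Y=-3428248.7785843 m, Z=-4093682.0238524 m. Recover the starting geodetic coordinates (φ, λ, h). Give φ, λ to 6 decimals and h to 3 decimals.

start: X=-3474403.6629, Y=-3428248.7786, Z=-4093682.0239 m
→ geod (Bowring, a=6378388.000): φ=-40.17672000°, λ=-135.38310500°, h=954.3260 m

φ=-40.176720°, λ=-135.383105°, h=954.326 m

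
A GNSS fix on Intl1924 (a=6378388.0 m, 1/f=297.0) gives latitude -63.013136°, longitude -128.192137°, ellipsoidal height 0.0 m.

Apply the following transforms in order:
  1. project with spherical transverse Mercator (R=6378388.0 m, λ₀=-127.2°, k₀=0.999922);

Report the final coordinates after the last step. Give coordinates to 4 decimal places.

start: φ=-63.013136°, λ=-128.192137°, h=0.000 m
→ tm (R=6378388.0, λ₀=-127.2°): E=-50114.6382, N=-7014705.7609

E=-50114.6382 m, N=-7014705.7609 m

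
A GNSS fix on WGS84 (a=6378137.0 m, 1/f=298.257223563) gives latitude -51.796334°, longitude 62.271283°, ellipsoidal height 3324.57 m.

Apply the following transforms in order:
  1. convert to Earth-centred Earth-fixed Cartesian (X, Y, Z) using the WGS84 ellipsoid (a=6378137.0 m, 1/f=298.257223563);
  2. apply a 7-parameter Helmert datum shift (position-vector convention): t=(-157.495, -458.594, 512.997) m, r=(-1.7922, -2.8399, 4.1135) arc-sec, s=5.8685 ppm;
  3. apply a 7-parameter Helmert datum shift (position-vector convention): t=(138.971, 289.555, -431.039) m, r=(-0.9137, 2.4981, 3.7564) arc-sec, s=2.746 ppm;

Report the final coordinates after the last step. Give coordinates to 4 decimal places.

start: φ=-51.796334°, λ=62.271283°, h=3324.570 m
→ ECEF (a=6378137.000, f=1/298.257223563): X=1840134.8169, Y=3500676.1065, Z=-4991432.6481
→ Helmert 7p (PV): X=1839987.0306, Y=3500231.3839, Z=-4990954.0247
→ Helmert 7p (PV): X=1840006.8632, Y=3500541.9510, Z=-4991436.5584

X=1840006.8632 m, Y=3500541.9510 m, Z=-4991436.5584 m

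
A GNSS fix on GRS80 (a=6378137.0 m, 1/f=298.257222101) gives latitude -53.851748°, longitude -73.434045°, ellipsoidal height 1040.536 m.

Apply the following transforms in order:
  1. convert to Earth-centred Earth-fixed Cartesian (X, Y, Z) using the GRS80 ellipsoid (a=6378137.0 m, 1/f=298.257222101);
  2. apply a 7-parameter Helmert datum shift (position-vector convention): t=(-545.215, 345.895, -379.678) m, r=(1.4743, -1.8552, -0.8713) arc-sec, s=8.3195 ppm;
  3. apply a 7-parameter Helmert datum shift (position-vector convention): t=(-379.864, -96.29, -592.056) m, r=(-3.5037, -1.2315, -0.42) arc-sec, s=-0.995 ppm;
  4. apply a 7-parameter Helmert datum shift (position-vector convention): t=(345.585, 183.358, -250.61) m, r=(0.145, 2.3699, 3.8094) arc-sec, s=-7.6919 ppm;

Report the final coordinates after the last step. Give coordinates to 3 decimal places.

start: φ=-53.851748°, λ=-73.434045°, h=1040.536 m
→ ECEF (a=6378137.000, f=1/298.257222101): X=1075230.6070, Y=-3614632.9285, Z=-5127867.7620
→ Helmert 7p (PV): X=1074725.1902, Y=-3614284.9951, Z=-5128306.2665
→ Helmert 7p (PV): X=1074367.5158, Y=-3614466.9888, Z=-5128825.4095
→ Helmert 7p (PV): X=1074712.6624, Y=-3614232.3814, Z=-5129051.4539

X=1074712.662 m, Y=-3614232.381 m, Z=-5129051.454 m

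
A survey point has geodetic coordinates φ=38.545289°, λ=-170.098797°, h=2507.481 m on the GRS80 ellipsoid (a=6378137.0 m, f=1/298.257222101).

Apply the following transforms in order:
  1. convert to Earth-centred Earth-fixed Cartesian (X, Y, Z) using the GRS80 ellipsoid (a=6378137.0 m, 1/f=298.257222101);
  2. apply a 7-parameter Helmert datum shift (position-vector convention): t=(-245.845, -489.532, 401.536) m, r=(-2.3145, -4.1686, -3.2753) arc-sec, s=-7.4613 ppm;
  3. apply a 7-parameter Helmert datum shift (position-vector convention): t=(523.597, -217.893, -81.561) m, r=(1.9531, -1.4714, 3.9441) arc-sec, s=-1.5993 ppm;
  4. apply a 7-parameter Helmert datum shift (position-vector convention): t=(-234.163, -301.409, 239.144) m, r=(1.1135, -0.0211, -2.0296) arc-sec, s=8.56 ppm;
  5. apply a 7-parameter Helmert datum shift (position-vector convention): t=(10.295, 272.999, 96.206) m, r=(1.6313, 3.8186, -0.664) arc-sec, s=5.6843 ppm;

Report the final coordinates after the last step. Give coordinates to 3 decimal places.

start: φ=38.545289°, λ=-170.098797°, h=2507.481 m
→ ECEF (a=6378137.000, f=1/298.257222101): X=-4922474.0762, Y=-859215.7571, Z=3954525.1109
→ Helmert 7p (PV): X=-4922776.7567, Y=-859576.3409, Z=3954807.3000
→ Helmert 7p (PV): X=-4922257.0621, Y=-859924.4377, Z=3954676.1580
→ Helmert 7p (PV): X=-4922542.2257, Y=-860206.1224, Z=3954944.0083
→ Helmert 7p (PV): X=-4922489.4624, Y=-859953.4454, Z=3955147.0242

X=-4922489.462 m, Y=-859953.445 m, Z=3955147.024 m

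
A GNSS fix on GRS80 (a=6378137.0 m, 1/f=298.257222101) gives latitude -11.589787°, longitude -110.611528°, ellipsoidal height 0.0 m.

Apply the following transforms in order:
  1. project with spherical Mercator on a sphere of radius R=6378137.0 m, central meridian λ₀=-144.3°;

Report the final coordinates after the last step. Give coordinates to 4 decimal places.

E=3750183.5486 m, N=-1299058.6183 m

start: φ=-11.589787°, λ=-110.611528°, h=0.000 m
→ merc (R=6378137.0, λ₀=-144.3°): E=3750183.5486, N=-1299058.6183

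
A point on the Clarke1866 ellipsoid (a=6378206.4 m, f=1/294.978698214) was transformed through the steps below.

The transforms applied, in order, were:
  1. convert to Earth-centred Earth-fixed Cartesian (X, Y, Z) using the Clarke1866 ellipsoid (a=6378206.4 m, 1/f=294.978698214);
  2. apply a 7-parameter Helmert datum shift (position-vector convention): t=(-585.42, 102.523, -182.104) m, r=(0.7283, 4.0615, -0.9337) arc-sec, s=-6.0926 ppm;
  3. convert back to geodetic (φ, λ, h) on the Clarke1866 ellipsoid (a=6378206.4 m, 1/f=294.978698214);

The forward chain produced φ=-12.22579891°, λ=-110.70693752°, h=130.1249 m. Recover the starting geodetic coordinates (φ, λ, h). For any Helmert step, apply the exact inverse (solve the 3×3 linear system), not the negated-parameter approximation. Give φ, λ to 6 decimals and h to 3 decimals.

start: φ=-12.225799°, λ=-110.706938°, h=130.125 m
→ ECEF (a=6378206.400, f=1/294.978698214): X=-2204489.6802, Y=-5831876.9892, Z=-1341769.0382
→ Helmert⁻¹: X=-2203864.8705, Y=-5832029.7577, Z=-1341617.9113
→ geod (Bowring, a=6378206.400): φ=-12.22461300°, λ=-110.70107000°, h=21.8990 m

φ=-12.224613°, λ=-110.701070°, h=21.899 m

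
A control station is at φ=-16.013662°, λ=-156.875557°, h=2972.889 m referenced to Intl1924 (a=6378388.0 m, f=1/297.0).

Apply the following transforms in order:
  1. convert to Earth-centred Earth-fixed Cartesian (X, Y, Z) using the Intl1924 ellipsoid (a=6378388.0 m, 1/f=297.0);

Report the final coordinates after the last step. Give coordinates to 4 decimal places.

start: φ=-16.013662°, λ=-156.875557°, h=2972.889 m
→ ECEF (a=6378388.000, f=1/297.0): X=-5642359.9669, Y=-2409516.0149, Z=-1749022.2175

X=-5642359.9669 m, Y=-2409516.0149 m, Z=-1749022.2175 m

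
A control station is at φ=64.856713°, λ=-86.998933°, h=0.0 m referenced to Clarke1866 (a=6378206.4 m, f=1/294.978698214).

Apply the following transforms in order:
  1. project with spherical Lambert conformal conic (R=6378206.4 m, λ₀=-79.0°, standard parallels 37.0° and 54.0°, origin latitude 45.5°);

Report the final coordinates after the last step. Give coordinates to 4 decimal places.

E=-399101.2711 m, N=2196009.4999 m

start: φ=64.856713°, λ=-86.998933°, h=0.000 m
→ lcc (R=6378206.4, λ₀=-79.0°): E=-399101.2711, N=2196009.4999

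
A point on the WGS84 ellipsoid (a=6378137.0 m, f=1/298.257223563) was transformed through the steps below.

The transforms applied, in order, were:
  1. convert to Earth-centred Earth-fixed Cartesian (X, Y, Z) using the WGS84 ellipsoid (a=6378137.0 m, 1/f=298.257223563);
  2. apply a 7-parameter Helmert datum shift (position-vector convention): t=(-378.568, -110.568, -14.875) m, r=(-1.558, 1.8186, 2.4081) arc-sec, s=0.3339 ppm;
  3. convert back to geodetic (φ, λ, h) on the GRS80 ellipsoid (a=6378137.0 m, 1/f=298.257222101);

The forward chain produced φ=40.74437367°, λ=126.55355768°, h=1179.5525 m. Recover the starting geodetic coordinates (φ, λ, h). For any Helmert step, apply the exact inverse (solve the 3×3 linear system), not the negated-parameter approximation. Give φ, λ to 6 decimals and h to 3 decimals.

start: φ=40.744374°, λ=126.553558°, h=1179.552 m
→ ECEF (a=6378137.000, f=1/298.257222101): X=-2882614.0795, Y=3888023.2431, Z=4141727.1556
→ Helmert⁻¹: X=-2882225.6729, Y=3888134.8780, Z=4141744.6043
→ geod (Bowring, a=6378137.000): φ=40.74532500°, λ=126.54907700°, h=1083.6360 m

φ=40.745325°, λ=126.549077°, h=1083.636 m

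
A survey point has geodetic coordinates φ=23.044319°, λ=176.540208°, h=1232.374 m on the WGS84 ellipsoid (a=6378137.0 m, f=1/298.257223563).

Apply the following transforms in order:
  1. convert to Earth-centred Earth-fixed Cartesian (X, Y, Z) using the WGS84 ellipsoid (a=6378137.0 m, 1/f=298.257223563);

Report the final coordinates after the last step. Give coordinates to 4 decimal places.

start: φ=23.044319°, λ=176.540208°, h=1232.374 m
→ ECEF (a=6378137.000, f=1/298.257223563): X=-5862618.4031, Y=354443.7258, Z=2481718.9013

X=-5862618.4031 m, Y=354443.7258 m, Z=2481718.9013 m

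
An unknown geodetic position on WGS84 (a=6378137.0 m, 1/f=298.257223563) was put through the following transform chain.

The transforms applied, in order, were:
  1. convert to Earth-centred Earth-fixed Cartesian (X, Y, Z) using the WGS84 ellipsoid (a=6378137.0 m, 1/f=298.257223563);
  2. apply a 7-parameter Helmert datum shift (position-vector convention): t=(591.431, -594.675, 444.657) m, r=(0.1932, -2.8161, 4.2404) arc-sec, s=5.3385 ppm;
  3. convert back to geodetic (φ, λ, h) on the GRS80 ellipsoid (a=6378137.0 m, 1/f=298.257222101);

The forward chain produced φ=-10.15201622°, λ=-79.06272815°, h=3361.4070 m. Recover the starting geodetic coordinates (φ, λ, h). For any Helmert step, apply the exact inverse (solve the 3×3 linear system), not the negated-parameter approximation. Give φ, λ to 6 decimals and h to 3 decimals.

φ=-10.157177°, λ=-79.068312°, h=2720.585 m

start: φ=-10.152016°, λ=-79.062728°, h=3361.407 m
→ ECEF (a=6378137.000, f=1/298.257222101): X=1191955.6528, Y=-6168126.1053, Z=-1117395.9427
→ Helmert⁻¹: X=1191215.8078, Y=-6167524.0413, Z=-1117845.1188
→ geod (Bowring, a=6378137.000): φ=-10.15717700°, λ=-79.06831200°, h=2720.5850 m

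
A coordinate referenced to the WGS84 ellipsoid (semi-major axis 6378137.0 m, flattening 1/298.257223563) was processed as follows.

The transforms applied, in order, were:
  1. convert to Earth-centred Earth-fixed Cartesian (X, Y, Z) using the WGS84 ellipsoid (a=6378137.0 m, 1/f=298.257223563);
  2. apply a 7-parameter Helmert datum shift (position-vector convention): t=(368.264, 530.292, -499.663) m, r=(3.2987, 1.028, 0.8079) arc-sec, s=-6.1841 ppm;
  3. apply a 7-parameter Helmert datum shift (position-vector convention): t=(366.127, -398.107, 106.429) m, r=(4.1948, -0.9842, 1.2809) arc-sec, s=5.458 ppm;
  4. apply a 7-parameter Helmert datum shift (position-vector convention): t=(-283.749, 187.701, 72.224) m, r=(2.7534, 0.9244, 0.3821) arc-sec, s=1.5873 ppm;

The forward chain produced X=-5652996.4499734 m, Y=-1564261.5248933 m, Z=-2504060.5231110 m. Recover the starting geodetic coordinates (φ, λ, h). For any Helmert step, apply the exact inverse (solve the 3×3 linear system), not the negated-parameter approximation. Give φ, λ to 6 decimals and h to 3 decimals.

φ=-23.252745°, λ=-164.530152°, h=3104.735 m

start: X=-5652996.4500, Y=-1564261.5249, Z=-2504060.5231 m
→ Helmert⁻¹: X=-5652695.4040, Y=-1564469.6985, Z=-2504133.2216
→ Helmert⁻¹: X=-5653052.3384, Y=-1564078.8767, Z=-2504167.2002
→ Helmert⁻¹: X=-5653449.2142, Y=-1564636.7413, Z=-2503686.1738
→ geod (Bowring, a=6378137.000): φ=-23.25274500°, λ=-164.53015200°, h=3104.7350 m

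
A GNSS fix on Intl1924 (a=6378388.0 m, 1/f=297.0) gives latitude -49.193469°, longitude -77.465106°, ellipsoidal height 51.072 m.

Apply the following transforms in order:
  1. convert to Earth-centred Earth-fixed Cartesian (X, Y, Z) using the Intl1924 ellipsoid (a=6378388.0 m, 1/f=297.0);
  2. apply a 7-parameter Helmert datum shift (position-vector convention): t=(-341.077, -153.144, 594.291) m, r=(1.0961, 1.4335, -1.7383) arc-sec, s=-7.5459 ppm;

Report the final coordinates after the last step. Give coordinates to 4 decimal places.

X=906006.7472 m, Y=-4076960.2591 m, Z=-4804174.4655 m

start: φ=-49.193469°, λ=-77.465106°, h=51.072 m
→ ECEF (a=6378388.000, f=1/297.0): X=906422.4135, Y=-4076855.7724, Z=-4804777.0490
→ Helmert 7p (PV): X=906006.7472, Y=-4076960.2591, Z=-4804174.4655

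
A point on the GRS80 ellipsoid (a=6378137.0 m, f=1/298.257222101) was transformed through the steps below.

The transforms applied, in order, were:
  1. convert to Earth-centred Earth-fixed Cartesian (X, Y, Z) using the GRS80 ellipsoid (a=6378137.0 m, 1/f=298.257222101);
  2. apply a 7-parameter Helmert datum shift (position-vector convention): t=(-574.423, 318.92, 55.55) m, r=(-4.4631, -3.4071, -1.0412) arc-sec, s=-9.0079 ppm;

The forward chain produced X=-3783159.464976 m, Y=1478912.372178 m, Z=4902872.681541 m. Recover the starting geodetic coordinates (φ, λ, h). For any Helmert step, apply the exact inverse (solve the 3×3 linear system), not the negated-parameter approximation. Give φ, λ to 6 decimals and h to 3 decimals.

φ=50.553208°, λ=158.650989°, h=1088.424 m

start: X=-3783159.4650, Y=1478912.3722, Z=4902872.6815 m
→ Helmert⁻¹: X=-3782545.5912, Y=1478481.5887, Z=4902955.7674
→ geod (Bowring, a=6378137.000): φ=50.55320800°, λ=158.65098900°, h=1088.4240 m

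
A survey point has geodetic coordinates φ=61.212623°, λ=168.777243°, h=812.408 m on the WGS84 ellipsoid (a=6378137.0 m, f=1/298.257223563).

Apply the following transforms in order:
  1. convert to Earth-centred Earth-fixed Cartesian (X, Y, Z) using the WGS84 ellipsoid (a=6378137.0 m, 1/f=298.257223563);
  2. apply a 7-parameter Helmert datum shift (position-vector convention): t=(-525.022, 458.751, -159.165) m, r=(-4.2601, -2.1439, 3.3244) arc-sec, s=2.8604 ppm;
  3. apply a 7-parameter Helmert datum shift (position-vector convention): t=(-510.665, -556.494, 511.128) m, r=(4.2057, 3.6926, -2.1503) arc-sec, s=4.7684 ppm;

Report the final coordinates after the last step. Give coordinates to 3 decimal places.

start: φ=61.212623°, λ=168.777243°, h=812.408 m
→ ECEF (a=6378137.000, f=1/298.257223563): X=-3020886.2115, Y=599398.5662, Z=5567502.6179
→ Helmert 7p (PV): X=-3021487.4034, Y=599925.3326, Z=5567315.5995
→ Helmert 7p (PV): X=-3021906.5540, Y=599289.6812, Z=5567919.5987

X=-3021906.554 m, Y=599289.681 m, Z=5567919.599 m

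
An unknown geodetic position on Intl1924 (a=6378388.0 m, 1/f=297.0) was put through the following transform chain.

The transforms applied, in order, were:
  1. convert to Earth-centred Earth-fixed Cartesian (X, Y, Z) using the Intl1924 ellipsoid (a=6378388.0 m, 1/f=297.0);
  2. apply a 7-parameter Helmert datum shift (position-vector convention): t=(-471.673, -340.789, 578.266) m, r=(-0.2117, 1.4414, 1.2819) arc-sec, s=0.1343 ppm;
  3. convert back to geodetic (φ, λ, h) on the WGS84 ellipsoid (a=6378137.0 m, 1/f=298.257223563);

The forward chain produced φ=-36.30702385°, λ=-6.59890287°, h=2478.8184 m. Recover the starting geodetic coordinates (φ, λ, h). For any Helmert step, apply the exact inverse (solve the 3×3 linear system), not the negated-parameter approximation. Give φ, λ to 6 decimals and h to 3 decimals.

φ=-36.309324°, λ=-6.594812°, h=2947.226 m

start: φ=-36.307024°, λ=-6.598903°, h=2478.818 m
→ ECEF (a=6378137.000, f=1/298.257223563): X=5113792.9704, Y=-591586.8017, Z=-3757167.1681
→ Helmert⁻¹: X=5114286.5412, Y=-591273.8610, Z=-3757709.7971
→ geod (Bowring, a=6378388.000): φ=-36.30932400°, λ=-6.59481200°, h=2947.2260 m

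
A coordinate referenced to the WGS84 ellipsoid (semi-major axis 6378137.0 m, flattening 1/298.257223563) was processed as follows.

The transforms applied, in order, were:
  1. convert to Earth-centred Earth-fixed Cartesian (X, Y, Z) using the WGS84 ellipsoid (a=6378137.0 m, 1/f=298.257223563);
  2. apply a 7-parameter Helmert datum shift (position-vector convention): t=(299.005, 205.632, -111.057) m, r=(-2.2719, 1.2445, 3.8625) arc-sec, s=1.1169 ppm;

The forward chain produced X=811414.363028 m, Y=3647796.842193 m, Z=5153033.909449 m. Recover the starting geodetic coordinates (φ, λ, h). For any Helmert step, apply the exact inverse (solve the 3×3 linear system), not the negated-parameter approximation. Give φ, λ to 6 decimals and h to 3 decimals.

φ=54.236459°, λ=77.462320°, h=1249.839 m

start: X=811414.3630, Y=3647796.8422, Z=5153033.9094 m
→ Helmert⁻¹: X=811151.6634, Y=3647515.1870, Z=5153184.2805
→ geod (Bowring, a=6378137.000): φ=54.23645900°, λ=77.46232000°, h=1249.8390 m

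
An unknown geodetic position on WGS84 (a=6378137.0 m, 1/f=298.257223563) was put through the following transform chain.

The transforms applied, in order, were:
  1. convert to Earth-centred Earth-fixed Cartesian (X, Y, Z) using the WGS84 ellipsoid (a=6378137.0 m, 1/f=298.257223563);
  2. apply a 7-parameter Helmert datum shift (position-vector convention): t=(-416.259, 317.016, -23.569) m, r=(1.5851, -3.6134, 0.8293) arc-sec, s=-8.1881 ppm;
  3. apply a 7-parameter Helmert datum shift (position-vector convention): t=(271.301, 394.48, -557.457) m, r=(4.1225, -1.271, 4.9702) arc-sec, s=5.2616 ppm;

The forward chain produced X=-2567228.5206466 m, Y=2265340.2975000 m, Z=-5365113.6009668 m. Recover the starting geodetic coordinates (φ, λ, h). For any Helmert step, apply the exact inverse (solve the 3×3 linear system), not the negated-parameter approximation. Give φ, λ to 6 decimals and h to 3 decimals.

φ=-57.631454°, λ=138.583577°, h=799.893 m

start: X=-2567228.5206, Y=2265340.2975, Z=-5365113.6010 m
→ Helmert⁻¹: X=-2567464.7936, Y=2264888.5481, Z=-5364557.3644
→ Helmert⁻¹: X=-2567154.4268, Y=2264559.1708, Z=-5364550.1516
→ geod (Bowring, a=6378137.000): φ=-57.63145400°, λ=138.58357700°, h=799.8930 m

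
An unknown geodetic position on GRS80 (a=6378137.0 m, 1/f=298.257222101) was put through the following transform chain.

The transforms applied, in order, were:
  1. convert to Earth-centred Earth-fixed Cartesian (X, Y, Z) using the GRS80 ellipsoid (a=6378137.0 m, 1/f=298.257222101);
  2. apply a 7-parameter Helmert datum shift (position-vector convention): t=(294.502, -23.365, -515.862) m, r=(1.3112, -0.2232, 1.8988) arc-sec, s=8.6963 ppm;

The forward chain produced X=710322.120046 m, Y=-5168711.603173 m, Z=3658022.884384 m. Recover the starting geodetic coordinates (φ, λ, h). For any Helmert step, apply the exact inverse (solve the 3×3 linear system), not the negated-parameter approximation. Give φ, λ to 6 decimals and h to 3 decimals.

start: X=710322.1200, Y=-5168711.6032, Z=3658022.8844 m
→ Helmert⁻¹: X=709977.8219, Y=-5168626.5690, Z=3658539.0190
→ geod (Bowring, a=6378137.000): φ=35.22118300°, λ=-82.17863000°, h=1037.6840 m

φ=35.221183°, λ=-82.178630°, h=1037.684 m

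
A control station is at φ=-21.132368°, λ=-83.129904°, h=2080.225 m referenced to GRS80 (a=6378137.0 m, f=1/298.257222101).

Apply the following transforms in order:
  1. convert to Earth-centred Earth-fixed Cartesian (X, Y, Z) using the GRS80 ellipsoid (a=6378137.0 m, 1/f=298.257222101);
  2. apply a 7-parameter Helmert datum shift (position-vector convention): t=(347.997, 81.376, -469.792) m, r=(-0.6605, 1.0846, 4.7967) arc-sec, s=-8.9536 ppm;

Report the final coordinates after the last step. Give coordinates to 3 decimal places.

X=712645.295 m, Y=-5910845.729 m, Z=-2286255.146 m

start: φ=-21.132368°, λ=-83.129904°, h=2080.225 m
→ ECEF (a=6378137.000, f=1/298.257222101): X=712178.2349, Y=-5910989.2720, Z=-2285821.0039
→ Helmert 7p (PV): X=712645.2952, Y=-5910845.7294, Z=-2286255.1464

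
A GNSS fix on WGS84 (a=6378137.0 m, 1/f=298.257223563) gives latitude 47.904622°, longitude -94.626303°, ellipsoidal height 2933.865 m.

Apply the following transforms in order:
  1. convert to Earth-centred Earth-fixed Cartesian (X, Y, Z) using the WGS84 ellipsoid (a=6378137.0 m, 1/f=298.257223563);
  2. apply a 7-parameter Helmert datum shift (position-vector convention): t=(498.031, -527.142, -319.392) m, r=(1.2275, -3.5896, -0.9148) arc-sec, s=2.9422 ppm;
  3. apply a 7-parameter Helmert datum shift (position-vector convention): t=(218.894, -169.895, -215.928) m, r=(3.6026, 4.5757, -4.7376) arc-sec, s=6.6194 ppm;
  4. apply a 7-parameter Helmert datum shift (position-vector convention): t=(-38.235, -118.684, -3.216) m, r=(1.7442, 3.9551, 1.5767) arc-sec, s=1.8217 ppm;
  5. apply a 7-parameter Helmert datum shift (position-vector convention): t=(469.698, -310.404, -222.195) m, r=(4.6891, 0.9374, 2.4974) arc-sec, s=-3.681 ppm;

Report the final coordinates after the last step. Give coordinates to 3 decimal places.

X=-344410.979 m, Y=-4273010.843 m, Z=4711002.736 m

start: φ=47.904622°, λ=-94.626303°, h=2933.865 m
→ ECEF (a=6378137.000, f=1/298.257223563): X=-345658.2956, Y=-4271597.1854, Z=4711950.6445
→ Helmert 7p (PV): X=-345262.2282, Y=-4272163.4035, Z=4711613.6798
→ Helmert 7p (PV): X=-345039.2243, Y=-4272435.9406, Z=4711361.9814
→ Helmert 7p (PV): X=-344955.0891, Y=-4272604.8851, Z=4711337.8359
→ Helmert 7p (PV): X=-344410.9787, Y=-4273010.8426, Z=4711002.7357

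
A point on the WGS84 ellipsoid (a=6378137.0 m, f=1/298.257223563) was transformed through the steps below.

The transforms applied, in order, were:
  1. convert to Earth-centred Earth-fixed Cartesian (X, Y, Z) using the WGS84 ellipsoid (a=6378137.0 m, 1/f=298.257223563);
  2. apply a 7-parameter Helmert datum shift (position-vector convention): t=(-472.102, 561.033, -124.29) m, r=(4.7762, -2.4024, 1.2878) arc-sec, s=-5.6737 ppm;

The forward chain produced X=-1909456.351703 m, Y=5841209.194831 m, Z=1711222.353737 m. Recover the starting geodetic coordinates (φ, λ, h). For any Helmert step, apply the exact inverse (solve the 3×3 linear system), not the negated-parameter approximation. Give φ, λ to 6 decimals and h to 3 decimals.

φ=15.661585°, λ=108.099051°, h=2011.132 m

start: X=-1909456.3517, Y=5841209.1948, Z=1711222.3537 m
→ Helmert⁻¹: X=-1908938.6834, Y=5840732.8434, Z=1711243.3411
→ geod (Bowring, a=6378137.000): φ=15.66158500°, λ=108.09905100°, h=2011.1320 m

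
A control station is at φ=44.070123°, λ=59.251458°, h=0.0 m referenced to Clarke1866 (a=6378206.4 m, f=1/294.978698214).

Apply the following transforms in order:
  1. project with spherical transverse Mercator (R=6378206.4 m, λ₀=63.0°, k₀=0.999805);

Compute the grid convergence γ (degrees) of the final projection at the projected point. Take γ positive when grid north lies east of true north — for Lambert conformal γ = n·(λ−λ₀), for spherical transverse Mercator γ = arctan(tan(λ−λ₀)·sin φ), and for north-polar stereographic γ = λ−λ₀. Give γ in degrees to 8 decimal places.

start: φ=44.070123°, λ=59.251458°, h=0.000 m
→ into tm (λ₀=63.0°): φ=44.07012300°, λ−λ₀=-3.74854200°
convergence γ = -2.60917554°

-2.60917554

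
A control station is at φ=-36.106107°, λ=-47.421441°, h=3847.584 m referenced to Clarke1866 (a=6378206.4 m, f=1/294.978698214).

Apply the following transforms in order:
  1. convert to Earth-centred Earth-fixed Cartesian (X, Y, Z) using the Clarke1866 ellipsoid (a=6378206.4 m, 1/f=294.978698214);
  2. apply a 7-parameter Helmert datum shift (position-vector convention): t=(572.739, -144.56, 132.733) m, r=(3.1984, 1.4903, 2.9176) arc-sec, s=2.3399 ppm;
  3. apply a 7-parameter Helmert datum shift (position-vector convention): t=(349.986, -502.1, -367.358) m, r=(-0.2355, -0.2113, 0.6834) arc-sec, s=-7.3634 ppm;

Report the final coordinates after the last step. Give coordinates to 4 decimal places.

start: φ=-36.106107°, λ=-47.421441°, h=3847.584 m
→ ECEF (a=6378206.400, f=1/294.978698214): X=3492815.2394, Y=-3801262.0548, Z=-3739787.1239
→ Helmert 7p (PV): X=3493422.8992, Y=-3801308.1133, Z=-3739747.3215
→ Helmert 7p (PV): X=3493763.5872, Y=-3801774.9182, Z=-3740079.2235

X=3493763.5872 m, Y=-3801774.9182 m, Z=-3740079.2235 m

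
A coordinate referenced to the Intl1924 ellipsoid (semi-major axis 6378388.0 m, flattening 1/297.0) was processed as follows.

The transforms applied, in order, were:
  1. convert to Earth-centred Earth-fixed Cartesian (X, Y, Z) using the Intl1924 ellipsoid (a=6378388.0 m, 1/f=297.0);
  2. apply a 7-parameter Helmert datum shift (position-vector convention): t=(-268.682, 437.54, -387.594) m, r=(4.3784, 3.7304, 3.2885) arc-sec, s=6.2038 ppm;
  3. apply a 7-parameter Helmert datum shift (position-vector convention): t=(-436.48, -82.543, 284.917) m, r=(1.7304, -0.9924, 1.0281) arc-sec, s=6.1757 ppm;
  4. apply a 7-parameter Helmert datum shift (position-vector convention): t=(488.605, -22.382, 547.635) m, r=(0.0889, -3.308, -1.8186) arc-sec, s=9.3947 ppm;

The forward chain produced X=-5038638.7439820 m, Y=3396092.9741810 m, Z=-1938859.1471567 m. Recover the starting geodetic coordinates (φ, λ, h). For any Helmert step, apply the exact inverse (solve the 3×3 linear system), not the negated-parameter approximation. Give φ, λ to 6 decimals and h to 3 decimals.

φ=-17.815026°, λ=146.020885°, h=1382.011 m

start: X=-5038638.7440, Y=3396092.9742, Z=-1938859.1472 m
→ Helmert⁻¹: X=-5039141.0525, Y=3396038.1859, Z=-1939309.2100
→ Helmert⁻¹: X=-5038665.8597, Y=3396108.5986, Z=-1939586.3969
→ Helmert⁻¹: X=-5038276.7087, Y=3395689.1517, Z=-1939349.9728
→ geod (Bowring, a=6378388.000): φ=-17.81502600°, λ=146.02088500°, h=1382.0110 m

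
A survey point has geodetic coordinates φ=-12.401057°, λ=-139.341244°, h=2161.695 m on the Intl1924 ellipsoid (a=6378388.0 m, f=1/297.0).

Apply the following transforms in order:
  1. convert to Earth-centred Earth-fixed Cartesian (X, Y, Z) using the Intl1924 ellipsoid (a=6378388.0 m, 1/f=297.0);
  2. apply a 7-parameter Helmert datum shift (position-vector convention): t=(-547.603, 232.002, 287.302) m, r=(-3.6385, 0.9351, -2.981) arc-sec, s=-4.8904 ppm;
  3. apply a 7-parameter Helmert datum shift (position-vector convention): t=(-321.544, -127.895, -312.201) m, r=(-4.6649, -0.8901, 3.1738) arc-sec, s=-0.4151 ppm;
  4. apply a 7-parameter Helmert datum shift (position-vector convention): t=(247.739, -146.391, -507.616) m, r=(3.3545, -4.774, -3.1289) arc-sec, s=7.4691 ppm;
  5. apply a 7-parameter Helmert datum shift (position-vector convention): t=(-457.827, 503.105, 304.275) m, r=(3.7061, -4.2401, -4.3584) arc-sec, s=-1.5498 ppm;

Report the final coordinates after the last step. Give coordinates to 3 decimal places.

start: φ=-12.401057°, λ=-139.341244°, h=2161.695 m
→ ECEF (a=6378388.000, f=1/297.0): X=-4728107.8821, Y=-4060896.5004, Z=-1361246.7761
→ Helmert 7p (PV): X=-4728697.2230, Y=-4060600.3195, Z=-1360859.7487
→ Helmert 7p (PV): X=-4728948.4510, Y=-4060830.0667, Z=-1361099.9559
→ Helmert 7p (PV): X=-4728766.1307, Y=-4060912.9171, Z=-1361793.2325
→ Helmert 7p (PV): X=-4729274.4427, Y=-4060279.1310, Z=-1361657.0192

X=-4729274.443 m, Y=-4060279.131 m, Z=-1361657.019 m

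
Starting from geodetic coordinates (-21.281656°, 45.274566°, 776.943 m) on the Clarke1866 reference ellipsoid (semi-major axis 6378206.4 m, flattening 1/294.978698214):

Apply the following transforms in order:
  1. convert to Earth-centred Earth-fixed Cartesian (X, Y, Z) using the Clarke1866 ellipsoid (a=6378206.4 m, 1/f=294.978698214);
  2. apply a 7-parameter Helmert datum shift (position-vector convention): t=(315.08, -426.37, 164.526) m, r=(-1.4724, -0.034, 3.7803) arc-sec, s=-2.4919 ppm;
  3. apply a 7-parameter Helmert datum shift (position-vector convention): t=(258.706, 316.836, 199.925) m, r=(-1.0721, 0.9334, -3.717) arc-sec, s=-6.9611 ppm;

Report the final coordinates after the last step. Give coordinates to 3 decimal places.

start: φ=-21.281656°, λ=45.274566°, h=776.943 m
→ ECEF (a=6378206.400, f=1/294.978698214): X=4184708.0947, Y=4225008.4437, Z=-2300627.0566
→ Helmert 7p (PV): X=4184935.6928, Y=4224631.8173, Z=-2300486.2676
→ Helmert 7p (PV): X=4185230.9864, Y=4224831.8739, Z=-2300311.2246

X=4185230.986 m, Y=4224831.874 m, Z=-2300311.225 m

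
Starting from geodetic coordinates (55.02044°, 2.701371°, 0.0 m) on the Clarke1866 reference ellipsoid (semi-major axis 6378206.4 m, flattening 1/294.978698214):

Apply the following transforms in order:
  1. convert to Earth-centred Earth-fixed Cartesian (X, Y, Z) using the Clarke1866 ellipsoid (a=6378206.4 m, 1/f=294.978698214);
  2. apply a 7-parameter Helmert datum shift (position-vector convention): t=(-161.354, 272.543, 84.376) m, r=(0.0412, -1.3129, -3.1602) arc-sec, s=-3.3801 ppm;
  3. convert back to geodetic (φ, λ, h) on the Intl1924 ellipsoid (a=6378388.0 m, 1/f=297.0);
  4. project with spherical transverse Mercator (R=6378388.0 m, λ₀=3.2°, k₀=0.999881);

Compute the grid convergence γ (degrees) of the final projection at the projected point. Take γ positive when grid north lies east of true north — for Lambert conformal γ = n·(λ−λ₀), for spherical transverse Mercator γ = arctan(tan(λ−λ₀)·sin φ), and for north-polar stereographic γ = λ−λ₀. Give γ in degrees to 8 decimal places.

-0.40568921

start: φ=55.020440°, λ=2.701371°, h=0.000 m
→ ECEF (a=6378206.400, f=1/294.978698214): X=3660788.4241, Y=172726.1916, Z=5202486.1964
→ Helmert 7p (PV): X=3660584.2283, Y=172941.0246, Z=5202576.3233
→ geod (Bowring, a=6378388.000): φ=55.02109267°, λ=2.70487657°, h=-317.1504 m
→ into tm (λ₀=3.2°): φ=55.02109267°, λ−λ₀=-0.49512343°
convergence γ = -0.40568921°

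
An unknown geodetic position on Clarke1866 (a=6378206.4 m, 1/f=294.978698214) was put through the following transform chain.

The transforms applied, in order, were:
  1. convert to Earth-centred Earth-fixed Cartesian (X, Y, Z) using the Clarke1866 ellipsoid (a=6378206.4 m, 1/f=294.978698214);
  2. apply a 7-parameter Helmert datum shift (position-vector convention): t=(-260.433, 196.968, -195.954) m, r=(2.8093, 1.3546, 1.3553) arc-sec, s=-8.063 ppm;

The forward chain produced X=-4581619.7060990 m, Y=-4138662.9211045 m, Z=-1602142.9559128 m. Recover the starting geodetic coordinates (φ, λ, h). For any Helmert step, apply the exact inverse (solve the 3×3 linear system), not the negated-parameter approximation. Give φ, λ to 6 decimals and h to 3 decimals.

start: X=-4581619.7061, Y=-4138662.9211, Z=-1602142.9559 m
→ Helmert⁻¹: X=-4581412.8878, Y=-4138884.9761, Z=-1601933.6349
→ geod (Bowring, a=6378206.400): φ=-14.64006100°, λ=-137.90509000°, h=1714.2560 m

φ=-14.640061°, λ=-137.905090°, h=1714.256 m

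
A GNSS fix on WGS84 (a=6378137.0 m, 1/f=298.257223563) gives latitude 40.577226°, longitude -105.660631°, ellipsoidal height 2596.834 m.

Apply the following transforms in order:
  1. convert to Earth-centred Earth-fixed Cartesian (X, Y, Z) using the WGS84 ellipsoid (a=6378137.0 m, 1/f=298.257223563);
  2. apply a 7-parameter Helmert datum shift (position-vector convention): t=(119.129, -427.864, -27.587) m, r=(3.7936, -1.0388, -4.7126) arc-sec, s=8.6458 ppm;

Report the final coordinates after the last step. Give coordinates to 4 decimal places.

X=-1310096.3148 m, Y=-4673583.5622 m, Z=4128481.7731 m

start: φ=40.577226°, λ=-105.660631°, h=2596.834 m
→ ECEF (a=6378137.000, f=1/298.257223563): X=-1310076.5564, Y=-4673069.2950, Z=4128566.2106
→ Helmert 7p (PV): X=-1310096.3148, Y=-4673583.5622, Z=4128481.7731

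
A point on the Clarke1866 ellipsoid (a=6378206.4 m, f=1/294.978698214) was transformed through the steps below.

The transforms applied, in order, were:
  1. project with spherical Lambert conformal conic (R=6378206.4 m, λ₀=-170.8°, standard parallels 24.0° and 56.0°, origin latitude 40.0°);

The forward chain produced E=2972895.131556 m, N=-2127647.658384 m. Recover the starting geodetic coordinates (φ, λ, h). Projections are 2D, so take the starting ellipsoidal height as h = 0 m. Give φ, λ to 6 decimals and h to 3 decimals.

φ=16.484140°, λ=-143.686910°, h=0.000 m

start: E=2972895.1316, N=-2127647.6584 m
→ lcc⁻¹: φ=16.48414000°, λ=-143.68691000°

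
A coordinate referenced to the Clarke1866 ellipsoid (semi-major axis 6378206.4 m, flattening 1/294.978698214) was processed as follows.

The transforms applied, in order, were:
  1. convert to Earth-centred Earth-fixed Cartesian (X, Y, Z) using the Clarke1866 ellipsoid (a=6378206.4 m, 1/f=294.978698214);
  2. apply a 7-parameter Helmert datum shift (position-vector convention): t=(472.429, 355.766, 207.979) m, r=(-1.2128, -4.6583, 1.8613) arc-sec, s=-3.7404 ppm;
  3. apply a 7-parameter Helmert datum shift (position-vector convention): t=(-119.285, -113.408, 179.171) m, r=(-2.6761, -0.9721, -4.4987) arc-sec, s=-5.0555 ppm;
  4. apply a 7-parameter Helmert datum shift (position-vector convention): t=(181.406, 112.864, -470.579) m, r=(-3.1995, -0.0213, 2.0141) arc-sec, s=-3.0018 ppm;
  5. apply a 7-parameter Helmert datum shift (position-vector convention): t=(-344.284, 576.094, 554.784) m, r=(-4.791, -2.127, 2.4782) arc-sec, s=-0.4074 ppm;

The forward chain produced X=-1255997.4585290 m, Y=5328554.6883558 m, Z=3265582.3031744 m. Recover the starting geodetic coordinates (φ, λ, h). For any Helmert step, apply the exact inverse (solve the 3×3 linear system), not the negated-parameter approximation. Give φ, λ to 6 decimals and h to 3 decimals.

start: X=-1255997.4585, Y=5328554.6884, Z=3265582.3032 m
→ Helmert⁻¹: X=-1255556.0026, Y=5327920.0087, Z=3265165.5505
→ Helmert⁻¹: X=-1255688.8170, Y=5327784.7423, Z=3265728.7045
→ Helmert⁻¹: X=-1255676.6912, Y=5327855.3302, Z=3265641.0845
→ Helmert⁻¹: X=-1256031.9957, Y=5327511.6249, Z=3265505.0107
→ geod (Bowring, a=6378206.400): φ=30.99154300°, λ=103.26599200°, h=1149.0460 m

φ=30.991543°, λ=103.265992°, h=1149.046 m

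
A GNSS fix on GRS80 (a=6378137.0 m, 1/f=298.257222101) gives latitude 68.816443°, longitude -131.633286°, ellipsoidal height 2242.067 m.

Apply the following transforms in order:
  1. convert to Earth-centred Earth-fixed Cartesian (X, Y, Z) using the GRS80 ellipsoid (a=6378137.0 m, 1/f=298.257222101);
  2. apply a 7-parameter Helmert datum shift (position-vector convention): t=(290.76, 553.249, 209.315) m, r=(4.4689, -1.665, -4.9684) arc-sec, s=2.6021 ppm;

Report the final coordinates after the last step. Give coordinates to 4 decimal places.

X=-1536024.3039 m, Y=-1727807.3358 m, Z=5926870.0424 m

start: φ=68.816443°, λ=-131.633286°, h=2242.067 m
→ ECEF (a=6378137.000, f=1/298.257222101): X=-1536221.5956, Y=-1728264.6844, Z=5926695.1506
→ Helmert 7p (PV): X=-1536024.3039, Y=-1727807.3358, Z=5926870.0424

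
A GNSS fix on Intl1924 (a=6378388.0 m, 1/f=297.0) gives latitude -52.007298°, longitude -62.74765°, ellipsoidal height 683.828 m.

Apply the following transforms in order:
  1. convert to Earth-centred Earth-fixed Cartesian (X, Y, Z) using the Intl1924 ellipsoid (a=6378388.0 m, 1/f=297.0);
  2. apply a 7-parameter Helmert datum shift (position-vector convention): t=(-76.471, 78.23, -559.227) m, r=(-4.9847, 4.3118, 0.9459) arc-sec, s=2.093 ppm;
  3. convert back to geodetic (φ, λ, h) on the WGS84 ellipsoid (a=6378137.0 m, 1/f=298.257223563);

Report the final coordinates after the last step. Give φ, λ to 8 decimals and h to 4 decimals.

φ=-52.00965267°, λ=-62.75001589°, h=1267.5912 m

start: φ=-52.007298°, λ=-62.747650°, h=683.828 m
→ ECEF (a=6378388.000, f=1/297.0): X=1801845.7520, Y=-3498147.2297, Z=-5003940.6902
→ Helmert 7p (PV): X=1801684.4907, Y=-3498188.9863, Z=-5004463.5184
→ geod (Bowring, a=6378137.000): φ=-52.00965267°, λ=-62.75001589°, h=1267.5912 m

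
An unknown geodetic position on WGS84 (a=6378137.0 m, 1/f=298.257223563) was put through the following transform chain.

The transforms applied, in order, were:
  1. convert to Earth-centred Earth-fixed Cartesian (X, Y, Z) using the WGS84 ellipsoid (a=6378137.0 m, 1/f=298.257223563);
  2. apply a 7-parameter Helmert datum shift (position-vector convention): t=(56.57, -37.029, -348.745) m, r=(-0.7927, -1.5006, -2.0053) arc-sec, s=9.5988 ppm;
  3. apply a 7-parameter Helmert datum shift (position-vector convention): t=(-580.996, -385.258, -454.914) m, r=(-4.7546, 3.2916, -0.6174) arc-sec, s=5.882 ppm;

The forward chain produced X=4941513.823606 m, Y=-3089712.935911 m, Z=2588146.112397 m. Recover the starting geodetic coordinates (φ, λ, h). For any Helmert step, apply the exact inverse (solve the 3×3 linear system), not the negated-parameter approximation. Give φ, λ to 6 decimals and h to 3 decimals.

φ=24.094102°, λ=-32.009660°, h=2616.218 m

start: X=4941513.8236, Y=-3089712.9359, Z=2588146.1124 m
→ Helmert⁻¹: X=4942033.6885, Y=-3089354.3834, Z=2588593.4534
→ Helmert⁻¹: X=4941978.5498, Y=-3089249.6046, Z=2588869.5221
→ geod (Bowring, a=6378137.000): φ=24.09410200°, λ=-32.00966000°, h=2616.2180 m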